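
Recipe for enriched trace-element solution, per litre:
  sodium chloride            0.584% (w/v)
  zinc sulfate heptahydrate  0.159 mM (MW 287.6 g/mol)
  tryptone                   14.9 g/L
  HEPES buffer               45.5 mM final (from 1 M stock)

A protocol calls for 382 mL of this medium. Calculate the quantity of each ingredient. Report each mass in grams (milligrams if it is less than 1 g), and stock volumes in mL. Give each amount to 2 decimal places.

Target volume = 382 mL = 0.382 L.
sodium chloride: 0.584 g per 100 mL × 382 mL ÷ 100 = 2.23 g
zinc sulfate heptahydrate: 0.159 mmol/L × 287.6 mg/mmol × 0.382 L = 17.47 mg
tryptone: 14.9 g/L × 0.382 L = 5.69 g
HEPES buffer: V = C2·V2/C1 = 45.5 mM × 382 mL ÷ 1000 mM = 17.38 mL

sodium chloride 2.23 g; zinc sulfate heptahydrate 17.47 mg; tryptone 5.69 g; HEPES buffer 17.38 mL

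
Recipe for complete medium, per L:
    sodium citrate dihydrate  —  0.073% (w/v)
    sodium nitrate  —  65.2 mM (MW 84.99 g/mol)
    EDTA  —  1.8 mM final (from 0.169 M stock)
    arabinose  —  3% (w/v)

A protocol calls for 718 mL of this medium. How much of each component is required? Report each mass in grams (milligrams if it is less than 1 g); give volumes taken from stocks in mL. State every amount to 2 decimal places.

Scale factor relative to 1 L: 0.718.
sodium citrate dihydrate: 0.073% w/v = 0.73 g/L → 0.73 × 0.718 L = 0.52414 g = 524.14 mg
sodium nitrate: 65.2 mmol/L × 84.99 g/mol × 0.718 L ÷ 1000 = 3.98 g
EDTA: C1V1 = C2V2 → 1.8 mM × 718 mL ÷ 169 mM = 7.65 mL
arabinose: 3 g per 100 mL × 718 mL ÷ 100 = 21.54 g

sodium citrate dihydrate 524.14 mg; sodium nitrate 3.98 g; EDTA 7.65 mL; arabinose 21.54 g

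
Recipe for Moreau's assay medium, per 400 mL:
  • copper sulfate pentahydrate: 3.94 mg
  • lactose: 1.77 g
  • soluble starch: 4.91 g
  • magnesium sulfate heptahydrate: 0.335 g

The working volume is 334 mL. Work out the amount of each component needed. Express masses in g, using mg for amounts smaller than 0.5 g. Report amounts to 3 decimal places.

copper sulfate pentahydrate 3.290 mg; lactose 1.478 g; soluble starch 4.100 g; magnesium sulfate heptahydrate 279.725 mg

Scale factor = 334 mL / 400 mL = 0.835.
copper sulfate pentahydrate: 3.94 mg × (334 mL / 400 mL) = 3.290 mg
lactose: 1.77 g × (334 mL / 400 mL) = 1.478 g
soluble starch: 4.91 g × (334 mL / 400 mL) = 4.100 g
magnesium sulfate heptahydrate: 0.335 g × (334 mL / 400 mL) = 0.279725 g = 279.725 mg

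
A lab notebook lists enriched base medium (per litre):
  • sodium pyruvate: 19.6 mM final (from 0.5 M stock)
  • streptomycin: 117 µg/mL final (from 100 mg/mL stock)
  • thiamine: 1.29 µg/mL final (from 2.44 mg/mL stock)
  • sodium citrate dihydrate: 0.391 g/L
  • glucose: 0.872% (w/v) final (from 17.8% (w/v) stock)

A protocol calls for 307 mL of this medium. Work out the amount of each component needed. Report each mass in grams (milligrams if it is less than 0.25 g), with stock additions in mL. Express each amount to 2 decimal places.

sodium pyruvate 12.03 mL; streptomycin 0.36 mL; thiamine 0.16 mL; sodium citrate dihydrate 120.04 mg; glucose 15.04 mL

Scale factor relative to 1 L: 0.307.
sodium pyruvate: V = C2·V2/C1 = 19.6 mM × 307 mL ÷ 500 mM = 12.03 mL
streptomycin: C1V1 = C2V2 → 117 µg/mL × 307 mL ÷ 100000 µg/mL = 0.36 mL
thiamine: C1V1 = C2V2 → 1.29 µg/mL × 307 mL ÷ 2440 µg/mL = 0.16 mL
sodium citrate dihydrate: 0.391 g/L × 0.307 L = 0.120037 g = 120.04 mg
glucose: dilute stock: 0.872% ÷ 17.8% × 307 mL = 15.04 mL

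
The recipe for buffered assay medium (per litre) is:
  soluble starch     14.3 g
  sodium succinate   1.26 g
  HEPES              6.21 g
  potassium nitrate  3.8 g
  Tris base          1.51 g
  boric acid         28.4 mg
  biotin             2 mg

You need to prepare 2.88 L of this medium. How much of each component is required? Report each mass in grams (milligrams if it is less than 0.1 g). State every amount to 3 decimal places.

soluble starch 41.184 g; sodium succinate 3.629 g; HEPES 17.885 g; potassium nitrate 10.944 g; Tris base 4.349 g; boric acid 81.792 mg; biotin 5.760 mg

Scale factor = 2880 mL / 1000 mL = 2.88.
soluble starch: 14.3 g × (2880 mL / 1000 mL) = 41.184 g
sodium succinate: 1.26 g × (2880 mL / 1000 mL) = 3.629 g
HEPES: 6.21 g × (2880 mL / 1000 mL) = 17.885 g
potassium nitrate: 3.8 g × (2880 mL / 1000 mL) = 10.944 g
Tris base: 1.51 g × (2880 mL / 1000 mL) = 4.349 g
boric acid: 28.4 mg × (2880 mL / 1000 mL) = 81.792 mg
biotin: 2 mg × (2880 mL / 1000 mL) = 5.760 mg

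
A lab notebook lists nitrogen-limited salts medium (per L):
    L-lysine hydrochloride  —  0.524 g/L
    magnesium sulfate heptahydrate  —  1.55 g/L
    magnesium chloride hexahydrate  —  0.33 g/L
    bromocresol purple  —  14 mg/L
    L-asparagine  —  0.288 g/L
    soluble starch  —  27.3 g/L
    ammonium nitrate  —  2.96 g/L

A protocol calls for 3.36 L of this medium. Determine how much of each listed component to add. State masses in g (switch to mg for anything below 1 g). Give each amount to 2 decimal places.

L-lysine hydrochloride 1.76 g; magnesium sulfate heptahydrate 5.21 g; magnesium chloride hexahydrate 1.11 g; bromocresol purple 47.04 mg; L-asparagine 967.68 mg; soluble starch 91.73 g; ammonium nitrate 9.95 g

Scale factor relative to 1 L: 3.36.
L-lysine hydrochloride: 0.524 g/L × 3.36 L = 1.76 g
magnesium sulfate heptahydrate: 1.55 g/L × 3.36 L = 5.21 g
magnesium chloride hexahydrate: 0.33 g/L × 3.36 L = 1.11 g
bromocresol purple: 14 mg/L × 3.36 L = 47.04 mg
L-asparagine: 0.288 g/L × 3.36 L = 0.96768 g = 967.68 mg
soluble starch: 27.3 g/L × 3.36 L = 91.73 g
ammonium nitrate: 2.96 g/L × 3.36 L = 9.95 g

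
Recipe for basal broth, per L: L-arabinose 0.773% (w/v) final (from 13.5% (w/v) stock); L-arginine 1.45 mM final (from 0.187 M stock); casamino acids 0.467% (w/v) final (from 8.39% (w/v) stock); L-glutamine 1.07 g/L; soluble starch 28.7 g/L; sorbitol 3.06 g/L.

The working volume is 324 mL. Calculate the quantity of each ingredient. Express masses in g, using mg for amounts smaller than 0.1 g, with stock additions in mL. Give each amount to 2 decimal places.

Target volume = 324 mL = 0.324 L.
L-arabinose: C1V1 = C2V2 → 0.773% ÷ 13.5% × 324 mL = 18.55 mL
L-arginine: V = C2·V2/C1 = 1.45 mM × 324 mL ÷ 187 mM = 2.51 mL
casamino acids: dilute stock: 0.467% ÷ 8.39% × 324 mL = 18.03 mL
L-glutamine: 1.07 g/L × 0.324 L = 0.35 g
soluble starch: 28.7 g/L × 0.324 L = 9.30 g
sorbitol: 3.06 g/L × 0.324 L = 0.99 g

L-arabinose 18.55 mL; L-arginine 2.51 mL; casamino acids 18.03 mL; L-glutamine 0.35 g; soluble starch 9.30 g; sorbitol 0.99 g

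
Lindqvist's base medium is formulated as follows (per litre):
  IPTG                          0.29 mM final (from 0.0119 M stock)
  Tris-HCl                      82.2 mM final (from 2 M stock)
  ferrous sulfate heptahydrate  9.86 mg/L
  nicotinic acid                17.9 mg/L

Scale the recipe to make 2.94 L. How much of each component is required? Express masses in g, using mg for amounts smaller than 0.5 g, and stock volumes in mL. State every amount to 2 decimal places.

IPTG 71.65 mL; Tris-HCl 120.83 mL; ferrous sulfate heptahydrate 28.99 mg; nicotinic acid 52.63 mg

Scale factor relative to 1 L: 2.94.
IPTG: V = C2·V2/C1 = 0.29 mM × 2940 mL ÷ 11.9 mM = 71.65 mL
Tris-HCl: dilute stock: 82.2 mM × 2940 mL ÷ 2000 mM = 120.83 mL
ferrous sulfate heptahydrate: 9.86 mg/L × 2.94 L = 28.99 mg
nicotinic acid: 17.9 mg/L × 2.94 L = 52.63 mg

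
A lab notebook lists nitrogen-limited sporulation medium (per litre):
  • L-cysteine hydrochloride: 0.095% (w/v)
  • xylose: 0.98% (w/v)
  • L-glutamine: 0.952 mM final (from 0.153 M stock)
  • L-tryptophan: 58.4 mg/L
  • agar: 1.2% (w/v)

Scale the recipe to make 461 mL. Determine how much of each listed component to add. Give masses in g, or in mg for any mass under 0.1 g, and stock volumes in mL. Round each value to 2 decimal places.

L-cysteine hydrochloride 0.44 g; xylose 4.52 g; L-glutamine 2.87 mL; L-tryptophan 26.92 mg; agar 5.53 g

Scale factor relative to 1 L: 0.461.
L-cysteine hydrochloride: 0.095 g per 100 mL × 461 mL ÷ 100 = 0.44 g
xylose: 0.98 g per 100 mL × 461 mL ÷ 100 = 4.52 g
L-glutamine: C1V1 = C2V2 → 0.952 mM × 461 mL ÷ 153 mM = 2.87 mL
L-tryptophan: 58.4 mg/L × 0.461 L = 26.92 mg
agar: 1.2% w/v = 12 g/L → 12 × 0.461 L = 5.53 g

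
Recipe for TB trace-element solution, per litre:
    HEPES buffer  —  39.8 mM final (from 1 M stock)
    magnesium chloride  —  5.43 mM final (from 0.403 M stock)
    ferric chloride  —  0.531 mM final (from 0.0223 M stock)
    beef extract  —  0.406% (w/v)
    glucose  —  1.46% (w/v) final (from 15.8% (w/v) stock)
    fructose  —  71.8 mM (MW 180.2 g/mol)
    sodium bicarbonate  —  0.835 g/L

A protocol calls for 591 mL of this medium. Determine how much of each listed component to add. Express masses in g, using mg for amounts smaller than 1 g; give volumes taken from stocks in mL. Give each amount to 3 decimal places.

Scale factor relative to 1 L: 0.591.
HEPES buffer: dilute stock: 39.8 mM × 591 mL ÷ 1000 mM = 23.522 mL
magnesium chloride: C1V1 = C2V2 → 5.43 mM × 591 mL ÷ 403 mM = 7.963 mL
ferric chloride: dilute stock: 0.531 mM × 591 mL ÷ 22.3 mM = 14.073 mL
beef extract: 0.406 g per 100 mL × 591 mL ÷ 100 = 2.399 g
glucose: dilute stock: 1.46% ÷ 15.8% × 591 mL = 54.611 mL
fructose: 71.8 mmol/L × 180.2 g/mol × 0.591 L ÷ 1000 = 7.647 g
sodium bicarbonate: 0.835 g/L × 0.591 L = 0.493485 g = 493.485 mg

HEPES buffer 23.522 mL; magnesium chloride 7.963 mL; ferric chloride 14.073 mL; beef extract 2.399 g; glucose 54.611 mL; fructose 7.647 g; sodium bicarbonate 493.485 mg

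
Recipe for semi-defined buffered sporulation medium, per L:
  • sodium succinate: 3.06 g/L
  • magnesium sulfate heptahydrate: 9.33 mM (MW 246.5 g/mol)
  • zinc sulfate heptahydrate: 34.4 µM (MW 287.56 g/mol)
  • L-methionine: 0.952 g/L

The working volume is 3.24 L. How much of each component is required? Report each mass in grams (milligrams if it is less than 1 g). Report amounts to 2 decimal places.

sodium succinate 9.91 g; magnesium sulfate heptahydrate 7.45 g; zinc sulfate heptahydrate 32.05 mg; L-methionine 3.08 g

Working volume: 3.24 L.
sodium succinate: 3.06 g/L × 3.24 L = 9.91 g
magnesium sulfate heptahydrate: 9.33 mmol/L × 246.5 g/mol × 3.24 L ÷ 1000 = 7.45 g
zinc sulfate heptahydrate: 34.4 µmol/L × 287.56 g/mol × 3.24 L ÷ 1000 = 32.05 mg
L-methionine: 0.952 g/L × 3.24 L = 3.08 g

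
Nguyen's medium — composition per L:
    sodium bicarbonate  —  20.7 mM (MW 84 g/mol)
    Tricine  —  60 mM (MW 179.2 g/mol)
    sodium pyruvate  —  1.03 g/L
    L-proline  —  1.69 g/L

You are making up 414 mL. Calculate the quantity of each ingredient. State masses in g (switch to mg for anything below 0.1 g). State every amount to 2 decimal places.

Scale factor relative to 1 L: 0.414.
sodium bicarbonate: 20.7 mmol/L × 84 g/mol × 0.414 L ÷ 1000 = 0.72 g
Tricine: 60 mmol/L × 179.2 g/mol × 0.414 L ÷ 1000 = 4.45 g
sodium pyruvate: 1.03 g/L × 0.414 L = 0.43 g
L-proline: 1.69 g/L × 0.414 L = 0.70 g

sodium bicarbonate 0.72 g; Tricine 4.45 g; sodium pyruvate 0.43 g; L-proline 0.70 g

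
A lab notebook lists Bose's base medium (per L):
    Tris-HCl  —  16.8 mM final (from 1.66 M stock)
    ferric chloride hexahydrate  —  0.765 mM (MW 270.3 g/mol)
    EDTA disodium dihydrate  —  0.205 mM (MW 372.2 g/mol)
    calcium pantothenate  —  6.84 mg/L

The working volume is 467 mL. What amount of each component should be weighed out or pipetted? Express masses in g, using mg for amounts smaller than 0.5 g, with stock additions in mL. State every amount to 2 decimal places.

Tris-HCl 4.73 mL; ferric chloride hexahydrate 96.57 mg; EDTA disodium dihydrate 35.63 mg; calcium pantothenate 3.19 mg

Target volume = 467 mL = 0.467 L.
Tris-HCl: dilute stock: 16.8 mM × 467 mL ÷ 1660 mM = 4.73 mL
ferric chloride hexahydrate: 0.765 mmol/L × 270.3 mg/mmol × 0.467 L = 96.57 mg
EDTA disodium dihydrate: 0.205 mmol/L × 372.2 mg/mmol × 0.467 L = 35.63 mg
calcium pantothenate: 6.84 mg/L × 0.467 L = 3.19 mg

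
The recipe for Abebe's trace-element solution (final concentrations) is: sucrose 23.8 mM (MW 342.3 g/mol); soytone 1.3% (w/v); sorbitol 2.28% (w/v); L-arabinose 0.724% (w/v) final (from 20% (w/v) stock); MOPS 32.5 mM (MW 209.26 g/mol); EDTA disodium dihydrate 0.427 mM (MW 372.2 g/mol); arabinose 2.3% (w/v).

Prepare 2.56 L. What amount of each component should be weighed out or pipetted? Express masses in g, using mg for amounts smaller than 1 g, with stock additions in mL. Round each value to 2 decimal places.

sucrose 20.86 g; soytone 33.28 g; sorbitol 58.37 g; L-arabinose 92.67 mL; MOPS 17.41 g; EDTA disodium dihydrate 406.86 mg; arabinose 58.88 g

Scale factor relative to 1 L: 2.56.
sucrose: 23.8 mmol/L × 342.3 g/mol × 2.56 L ÷ 1000 = 20.86 g
soytone: 1.3% w/v = 13 g/L → 13 × 2.56 L = 33.28 g
sorbitol: 2.28 g per 100 mL × 2560 mL ÷ 100 = 58.37 g
L-arabinose: C1V1 = C2V2 → 0.724% ÷ 20% × 2560 mL = 92.67 mL
MOPS: 32.5 mmol/L × 209.26 g/mol × 2.56 L ÷ 1000 = 17.41 g
EDTA disodium dihydrate: 0.427 mmol/L × 372.2 mg/mmol × 2.56 L = 406.86 mg
arabinose: 2.3% w/v = 23 g/L → 23 × 2.56 L = 58.88 g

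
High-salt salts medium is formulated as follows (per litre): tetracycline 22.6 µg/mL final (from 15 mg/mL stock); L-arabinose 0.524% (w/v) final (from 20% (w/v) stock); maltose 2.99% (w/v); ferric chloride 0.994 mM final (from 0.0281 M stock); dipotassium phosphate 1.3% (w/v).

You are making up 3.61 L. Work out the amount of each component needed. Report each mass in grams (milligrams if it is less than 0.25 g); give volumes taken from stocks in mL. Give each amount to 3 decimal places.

Working volume: 3.61 L.
tetracycline: dilute stock: 22.6 µg/mL × 3610 mL ÷ 15000 µg/mL = 5.439 mL
L-arabinose: V = C2·V2/C1 = 0.524% ÷ 20% × 3610 mL = 94.582 mL
maltose: 2.99% w/v = 29.9 g/L → 29.9 × 3.61 L = 107.939 g
ferric chloride: V = C2·V2/C1 = 0.994 mM × 3610 mL ÷ 28.1 mM = 127.699 mL
dipotassium phosphate: 1.3% w/v = 13 g/L → 13 × 3.61 L = 46.930 g

tetracycline 5.439 mL; L-arabinose 94.582 mL; maltose 107.939 g; ferric chloride 127.699 mL; dipotassium phosphate 46.930 g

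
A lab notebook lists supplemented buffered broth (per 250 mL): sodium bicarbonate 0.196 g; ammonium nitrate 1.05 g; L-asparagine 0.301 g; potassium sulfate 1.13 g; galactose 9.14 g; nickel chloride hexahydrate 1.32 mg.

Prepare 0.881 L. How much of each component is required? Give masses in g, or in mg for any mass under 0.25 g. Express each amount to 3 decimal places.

Ratio of target to recipe volume: 881 / 250 = 3.524.
sodium bicarbonate: 0.196 g × (881 mL / 250 mL) = 0.691 g
ammonium nitrate: 1.05 g × (881 mL / 250 mL) = 3.700 g
L-asparagine: 0.301 g × (881 mL / 250 mL) = 1.061 g
potassium sulfate: 1.13 g × (881 mL / 250 mL) = 3.982 g
galactose: 9.14 g × (881 mL / 250 mL) = 32.209 g
nickel chloride hexahydrate: 1.32 mg × (881 mL / 250 mL) = 4.652 mg

sodium bicarbonate 0.691 g; ammonium nitrate 3.700 g; L-asparagine 1.061 g; potassium sulfate 3.982 g; galactose 32.209 g; nickel chloride hexahydrate 4.652 mg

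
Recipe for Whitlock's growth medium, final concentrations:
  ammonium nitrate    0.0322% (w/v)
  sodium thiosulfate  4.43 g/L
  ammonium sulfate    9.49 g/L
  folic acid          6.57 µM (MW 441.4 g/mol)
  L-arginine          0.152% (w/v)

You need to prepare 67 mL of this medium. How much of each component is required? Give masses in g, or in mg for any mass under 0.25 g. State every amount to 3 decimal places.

Scale factor relative to 1 L: 0.067.
ammonium nitrate: 0.0322% w/v = 0.322 g/L → 0.322 × 0.067 L = 0.021574 g = 21.574 mg
sodium thiosulfate: 4.43 g/L × 0.067 L = 0.297 g
ammonium sulfate: 9.49 g/L × 0.067 L = 0.636 g
folic acid: 6.57 µmol/L × 441.4 g/mol × 0.067 L ÷ 1000 = 0.194 mg
L-arginine: 0.152 g per 100 mL × 67 mL ÷ 100 = 0.10184 g = 101.840 mg

ammonium nitrate 21.574 mg; sodium thiosulfate 0.297 g; ammonium sulfate 0.636 g; folic acid 0.194 mg; L-arginine 101.840 mg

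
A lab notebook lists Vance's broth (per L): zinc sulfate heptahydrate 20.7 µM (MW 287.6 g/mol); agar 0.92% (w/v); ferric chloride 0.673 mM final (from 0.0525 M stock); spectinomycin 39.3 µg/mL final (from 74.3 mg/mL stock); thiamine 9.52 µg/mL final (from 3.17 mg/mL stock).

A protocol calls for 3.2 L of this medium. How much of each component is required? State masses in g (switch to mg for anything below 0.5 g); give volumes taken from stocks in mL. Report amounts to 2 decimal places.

Working volume: 3.2 L.
zinc sulfate heptahydrate: 20.7 µmol/L × 287.6 g/mol × 3.2 L ÷ 1000 = 19.05 mg
agar: 0.92% w/v = 9.2 g/L → 9.2 × 3.2 L = 29.44 g
ferric chloride: V = C2·V2/C1 = 0.673 mM × 3200 mL ÷ 52.5 mM = 41.02 mL
spectinomycin: dilute stock: 39.3 µg/mL × 3200 mL ÷ 74300 µg/mL = 1.69 mL
thiamine: dilute stock: 9.52 µg/mL × 3200 mL ÷ 3170 µg/mL = 9.61 mL

zinc sulfate heptahydrate 19.05 mg; agar 29.44 g; ferric chloride 41.02 mL; spectinomycin 1.69 mL; thiamine 9.61 mL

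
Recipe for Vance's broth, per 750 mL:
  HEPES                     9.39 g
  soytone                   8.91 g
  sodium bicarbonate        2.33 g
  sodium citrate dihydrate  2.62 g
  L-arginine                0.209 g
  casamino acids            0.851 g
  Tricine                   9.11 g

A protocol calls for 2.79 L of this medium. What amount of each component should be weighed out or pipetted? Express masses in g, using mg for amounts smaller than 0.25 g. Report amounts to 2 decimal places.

Scale factor = 2790 mL / 750 mL = 3.72.
HEPES: 9.39 g × (2790 mL / 750 mL) = 34.93 g
soytone: 8.91 g × (2790 mL / 750 mL) = 33.15 g
sodium bicarbonate: 2.33 g × (2790 mL / 750 mL) = 8.67 g
sodium citrate dihydrate: 2.62 g × (2790 mL / 750 mL) = 9.75 g
L-arginine: 0.209 g × (2790 mL / 750 mL) = 0.78 g
casamino acids: 0.851 g × (2790 mL / 750 mL) = 3.17 g
Tricine: 9.11 g × (2790 mL / 750 mL) = 33.89 g

HEPES 34.93 g; soytone 33.15 g; sodium bicarbonate 8.67 g; sodium citrate dihydrate 9.75 g; L-arginine 0.78 g; casamino acids 3.17 g; Tricine 33.89 g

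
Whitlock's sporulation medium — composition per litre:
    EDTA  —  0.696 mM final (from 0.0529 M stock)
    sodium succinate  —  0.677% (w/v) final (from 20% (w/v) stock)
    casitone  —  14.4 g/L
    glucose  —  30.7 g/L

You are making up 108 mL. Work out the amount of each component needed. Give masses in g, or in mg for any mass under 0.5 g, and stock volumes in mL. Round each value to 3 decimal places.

Target volume = 108 mL = 0.108 L.
EDTA: dilute stock: 0.696 mM × 108 mL ÷ 52.9 mM = 1.421 mL
sodium succinate: C1V1 = C2V2 → 0.677% ÷ 20% × 108 mL = 3.656 mL
casitone: 14.4 g/L × 0.108 L = 1.555 g
glucose: 30.7 g/L × 0.108 L = 3.316 g

EDTA 1.421 mL; sodium succinate 3.656 mL; casitone 1.555 g; glucose 3.316 g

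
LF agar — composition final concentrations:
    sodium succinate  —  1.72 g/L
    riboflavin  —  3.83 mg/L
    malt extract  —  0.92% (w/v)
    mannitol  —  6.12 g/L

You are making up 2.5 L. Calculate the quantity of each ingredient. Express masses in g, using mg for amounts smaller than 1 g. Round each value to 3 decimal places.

Scale factor relative to 1 L: 2.5.
sodium succinate: 1.72 g/L × 2.5 L = 4.300 g
riboflavin: 3.83 mg/L × 2.5 L = 9.575 mg
malt extract: 0.92 g per 100 mL × 2500 mL ÷ 100 = 23.000 g
mannitol: 6.12 g/L × 2.5 L = 15.300 g

sodium succinate 4.300 g; riboflavin 9.575 mg; malt extract 23.000 g; mannitol 15.300 g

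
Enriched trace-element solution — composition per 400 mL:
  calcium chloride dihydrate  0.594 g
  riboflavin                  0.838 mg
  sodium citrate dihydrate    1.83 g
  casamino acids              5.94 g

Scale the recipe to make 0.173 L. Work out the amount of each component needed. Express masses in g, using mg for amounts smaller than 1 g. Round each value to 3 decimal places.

calcium chloride dihydrate 256.905 mg; riboflavin 0.362 mg; sodium citrate dihydrate 791.475 mg; casamino acids 2.569 g

Ratio of target to recipe volume: 173 / 400 = 0.4325.
calcium chloride dihydrate: 0.594 g × (173 mL / 400 mL) = 0.256905 g = 256.905 mg
riboflavin: 0.838 mg × (173 mL / 400 mL) = 0.362 mg
sodium citrate dihydrate: 1.83 g × (173 mL / 400 mL) = 0.791475 g = 791.475 mg
casamino acids: 5.94 g × (173 mL / 400 mL) = 2.569 g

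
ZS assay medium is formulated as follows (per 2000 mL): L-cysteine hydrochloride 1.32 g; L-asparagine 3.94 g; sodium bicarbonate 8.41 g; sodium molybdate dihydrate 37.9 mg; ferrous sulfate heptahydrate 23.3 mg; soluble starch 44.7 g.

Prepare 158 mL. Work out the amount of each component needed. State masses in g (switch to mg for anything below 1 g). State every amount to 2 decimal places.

L-cysteine hydrochloride 104.28 mg; L-asparagine 311.26 mg; sodium bicarbonate 664.39 mg; sodium molybdate dihydrate 2.99 mg; ferrous sulfate heptahydrate 1.84 mg; soluble starch 3.53 g

Ratio of target to recipe volume: 158 / 2000 = 0.079.
L-cysteine hydrochloride: 1.32 g × (158 mL / 2000 mL) = 0.10428 g = 104.28 mg
L-asparagine: 3.94 g × (158 mL / 2000 mL) = 0.31126 g = 311.26 mg
sodium bicarbonate: 8.41 g × (158 mL / 2000 mL) = 0.66439 g = 664.39 mg
sodium molybdate dihydrate: 37.9 mg × (158 mL / 2000 mL) = 2.99 mg
ferrous sulfate heptahydrate: 23.3 mg × (158 mL / 2000 mL) = 1.84 mg
soluble starch: 44.7 g × (158 mL / 2000 mL) = 3.53 g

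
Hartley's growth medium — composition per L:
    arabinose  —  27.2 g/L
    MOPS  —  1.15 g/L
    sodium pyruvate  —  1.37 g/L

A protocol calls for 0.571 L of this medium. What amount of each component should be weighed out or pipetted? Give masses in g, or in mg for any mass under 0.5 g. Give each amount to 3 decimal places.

Scale factor relative to 1 L: 0.571.
arabinose: 27.2 g/L × 0.571 L = 15.531 g
MOPS: 1.15 g/L × 0.571 L = 0.657 g
sodium pyruvate: 1.37 g/L × 0.571 L = 0.782 g

arabinose 15.531 g; MOPS 0.657 g; sodium pyruvate 0.782 g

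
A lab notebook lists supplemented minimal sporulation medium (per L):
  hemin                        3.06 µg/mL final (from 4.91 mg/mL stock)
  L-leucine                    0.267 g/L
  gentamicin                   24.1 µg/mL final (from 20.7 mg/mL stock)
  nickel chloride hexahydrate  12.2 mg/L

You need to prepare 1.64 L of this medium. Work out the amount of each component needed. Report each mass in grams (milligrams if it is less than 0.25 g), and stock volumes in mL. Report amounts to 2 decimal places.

Working volume: 1.64 L.
hemin: V = C2·V2/C1 = 3.06 µg/mL × 1640 mL ÷ 4910 µg/mL = 1.02 mL
L-leucine: 0.267 g/L × 1.64 L = 0.44 g
gentamicin: C1V1 = C2V2 → 24.1 µg/mL × 1640 mL ÷ 20700 µg/mL = 1.91 mL
nickel chloride hexahydrate: 12.2 mg/L × 1.64 L = 20.01 mg

hemin 1.02 mL; L-leucine 0.44 g; gentamicin 1.91 mL; nickel chloride hexahydrate 20.01 mg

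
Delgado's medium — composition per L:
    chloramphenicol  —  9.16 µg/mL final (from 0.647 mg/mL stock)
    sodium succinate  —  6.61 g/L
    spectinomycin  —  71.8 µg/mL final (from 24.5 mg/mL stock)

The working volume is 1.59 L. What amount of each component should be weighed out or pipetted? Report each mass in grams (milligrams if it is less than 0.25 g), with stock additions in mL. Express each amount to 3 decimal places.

Working volume: 1.59 L.
chloramphenicol: dilute stock: 9.16 µg/mL × 1590 mL ÷ 647 µg/mL = 22.511 mL
sodium succinate: 6.61 g/L × 1.59 L = 10.510 g
spectinomycin: V = C2·V2/C1 = 71.8 µg/mL × 1590 mL ÷ 24500 µg/mL = 4.660 mL

chloramphenicol 22.511 mL; sodium succinate 10.510 g; spectinomycin 4.660 mL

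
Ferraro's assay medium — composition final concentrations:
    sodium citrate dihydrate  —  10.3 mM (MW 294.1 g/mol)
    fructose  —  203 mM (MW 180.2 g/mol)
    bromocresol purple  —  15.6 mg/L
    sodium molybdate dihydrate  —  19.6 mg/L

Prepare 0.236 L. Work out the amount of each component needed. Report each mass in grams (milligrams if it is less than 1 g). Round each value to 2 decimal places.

Scale factor relative to 1 L: 0.236.
sodium citrate dihydrate: 10.3 mmol/L × 294.1 mg/mmol × 0.236 L = 714.90 mg
fructose: 203 mmol/L × 180.2 g/mol × 0.236 L ÷ 1000 = 8.63 g
bromocresol purple: 15.6 mg/L × 0.236 L = 3.68 mg
sodium molybdate dihydrate: 19.6 mg/L × 0.236 L = 4.63 mg

sodium citrate dihydrate 714.90 mg; fructose 8.63 g; bromocresol purple 3.68 mg; sodium molybdate dihydrate 4.63 mg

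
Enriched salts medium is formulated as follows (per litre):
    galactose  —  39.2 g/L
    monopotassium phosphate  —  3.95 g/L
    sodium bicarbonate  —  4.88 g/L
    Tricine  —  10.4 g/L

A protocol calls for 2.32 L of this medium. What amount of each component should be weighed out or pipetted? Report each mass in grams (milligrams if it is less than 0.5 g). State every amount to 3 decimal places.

galactose 90.944 g; monopotassium phosphate 9.164 g; sodium bicarbonate 11.322 g; Tricine 24.128 g

Working volume: 2.32 L.
galactose: 39.2 g/L × 2.32 L = 90.944 g
monopotassium phosphate: 3.95 g/L × 2.32 L = 9.164 g
sodium bicarbonate: 4.88 g/L × 2.32 L = 11.322 g
Tricine: 10.4 g/L × 2.32 L = 24.128 g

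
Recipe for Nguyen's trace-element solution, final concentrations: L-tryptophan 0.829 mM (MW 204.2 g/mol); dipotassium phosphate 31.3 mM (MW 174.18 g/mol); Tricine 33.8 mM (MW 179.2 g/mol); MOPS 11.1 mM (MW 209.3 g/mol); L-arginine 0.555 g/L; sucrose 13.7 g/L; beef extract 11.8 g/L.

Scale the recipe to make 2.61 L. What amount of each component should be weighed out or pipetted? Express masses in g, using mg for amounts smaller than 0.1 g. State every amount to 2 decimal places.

Working volume: 2.61 L.
L-tryptophan: 0.829 mmol/L × 204.2 g/mol × 2.61 L ÷ 1000 = 0.44 g
dipotassium phosphate: 31.3 mmol/L × 174.18 g/mol × 2.61 L ÷ 1000 = 14.23 g
Tricine: 33.8 mmol/L × 179.2 g/mol × 2.61 L ÷ 1000 = 15.81 g
MOPS: 11.1 mmol/L × 209.3 g/mol × 2.61 L ÷ 1000 = 6.06 g
L-arginine: 0.555 g/L × 2.61 L = 1.45 g
sucrose: 13.7 g/L × 2.61 L = 35.76 g
beef extract: 11.8 g/L × 2.61 L = 30.80 g

L-tryptophan 0.44 g; dipotassium phosphate 14.23 g; Tricine 15.81 g; MOPS 6.06 g; L-arginine 1.45 g; sucrose 35.76 g; beef extract 30.80 g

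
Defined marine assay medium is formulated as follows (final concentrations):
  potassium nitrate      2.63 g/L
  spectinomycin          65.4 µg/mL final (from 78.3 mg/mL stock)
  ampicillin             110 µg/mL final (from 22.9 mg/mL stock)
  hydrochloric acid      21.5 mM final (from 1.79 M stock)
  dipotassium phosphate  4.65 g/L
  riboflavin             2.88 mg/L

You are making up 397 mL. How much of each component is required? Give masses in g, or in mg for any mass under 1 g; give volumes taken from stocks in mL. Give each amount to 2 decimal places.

potassium nitrate 1.04 g; spectinomycin 0.33 mL; ampicillin 1.91 mL; hydrochloric acid 4.77 mL; dipotassium phosphate 1.85 g; riboflavin 1.14 mg

Target volume = 397 mL = 0.397 L.
potassium nitrate: 2.63 g/L × 0.397 L = 1.04 g
spectinomycin: C1V1 = C2V2 → 65.4 µg/mL × 397 mL ÷ 78300 µg/mL = 0.33 mL
ampicillin: C1V1 = C2V2 → 110 µg/mL × 397 mL ÷ 22900 µg/mL = 1.91 mL
hydrochloric acid: dilute stock: 21.5 mM × 397 mL ÷ 1790 mM = 4.77 mL
dipotassium phosphate: 4.65 g/L × 0.397 L = 1.85 g
riboflavin: 2.88 mg/L × 0.397 L = 1.14 mg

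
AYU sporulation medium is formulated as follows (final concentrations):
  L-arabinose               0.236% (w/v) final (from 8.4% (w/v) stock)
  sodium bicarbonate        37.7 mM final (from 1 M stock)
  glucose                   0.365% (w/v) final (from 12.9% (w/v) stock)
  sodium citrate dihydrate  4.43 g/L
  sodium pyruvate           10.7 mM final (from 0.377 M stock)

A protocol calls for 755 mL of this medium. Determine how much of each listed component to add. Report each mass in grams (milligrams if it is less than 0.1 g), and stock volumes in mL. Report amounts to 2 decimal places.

L-arabinose 21.21 mL; sodium bicarbonate 28.46 mL; glucose 21.36 mL; sodium citrate dihydrate 3.34 g; sodium pyruvate 21.43 mL

Target volume = 755 mL = 0.755 L.
L-arabinose: C1V1 = C2V2 → 0.236% ÷ 8.4% × 755 mL = 21.21 mL
sodium bicarbonate: dilute stock: 37.7 mM × 755 mL ÷ 1000 mM = 28.46 mL
glucose: V = C2·V2/C1 = 0.365% ÷ 12.9% × 755 mL = 21.36 mL
sodium citrate dihydrate: 4.43 g/L × 0.755 L = 3.34 g
sodium pyruvate: dilute stock: 10.7 mM × 755 mL ÷ 377 mM = 21.43 mL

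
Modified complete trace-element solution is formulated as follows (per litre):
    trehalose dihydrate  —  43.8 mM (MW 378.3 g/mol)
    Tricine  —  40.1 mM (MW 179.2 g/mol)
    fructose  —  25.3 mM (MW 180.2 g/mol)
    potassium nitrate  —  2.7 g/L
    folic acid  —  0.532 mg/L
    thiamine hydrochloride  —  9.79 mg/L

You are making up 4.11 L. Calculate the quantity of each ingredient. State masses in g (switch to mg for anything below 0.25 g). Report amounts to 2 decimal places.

Working volume: 4.11 L.
trehalose dihydrate: 43.8 mmol/L × 378.3 g/mol × 4.11 L ÷ 1000 = 68.10 g
Tricine: 40.1 mmol/L × 179.2 g/mol × 4.11 L ÷ 1000 = 29.53 g
fructose: 25.3 mmol/L × 180.2 g/mol × 4.11 L ÷ 1000 = 18.74 g
potassium nitrate: 2.7 g/L × 4.11 L = 11.10 g
folic acid: 0.532 mg/L × 4.11 L = 2.19 mg
thiamine hydrochloride: 9.79 mg/L × 4.11 L = 40.24 mg

trehalose dihydrate 68.10 g; Tricine 29.53 g; fructose 18.74 g; potassium nitrate 11.10 g; folic acid 2.19 mg; thiamine hydrochloride 40.24 mg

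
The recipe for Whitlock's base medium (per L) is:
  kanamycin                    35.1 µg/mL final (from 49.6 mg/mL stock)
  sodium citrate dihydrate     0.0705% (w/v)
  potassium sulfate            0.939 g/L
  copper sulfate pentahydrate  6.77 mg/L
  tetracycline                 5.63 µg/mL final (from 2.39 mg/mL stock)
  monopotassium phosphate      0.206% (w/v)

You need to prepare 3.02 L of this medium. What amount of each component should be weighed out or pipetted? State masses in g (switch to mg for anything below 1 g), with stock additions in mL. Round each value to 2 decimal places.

Working volume: 3.02 L.
kanamycin: dilute stock: 35.1 µg/mL × 3020 mL ÷ 49600 µg/mL = 2.14 mL
sodium citrate dihydrate: 0.0705 g per 100 mL × 3020 mL ÷ 100 = 2.13 g
potassium sulfate: 0.939 g/L × 3.02 L = 2.84 g
copper sulfate pentahydrate: 6.77 mg/L × 3.02 L = 20.45 mg
tetracycline: C1V1 = C2V2 → 5.63 µg/mL × 3020 mL ÷ 2390 µg/mL = 7.11 mL
monopotassium phosphate: 0.206 g per 100 mL × 3020 mL ÷ 100 = 6.22 g

kanamycin 2.14 mL; sodium citrate dihydrate 2.13 g; potassium sulfate 2.84 g; copper sulfate pentahydrate 20.45 mg; tetracycline 7.11 mL; monopotassium phosphate 6.22 g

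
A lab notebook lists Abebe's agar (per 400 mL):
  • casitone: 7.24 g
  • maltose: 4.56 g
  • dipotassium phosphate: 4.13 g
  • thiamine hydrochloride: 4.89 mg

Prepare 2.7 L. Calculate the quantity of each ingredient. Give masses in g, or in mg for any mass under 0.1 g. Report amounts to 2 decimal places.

casitone 48.87 g; maltose 30.78 g; dipotassium phosphate 27.88 g; thiamine hydrochloride 33.01 mg

Scale factor = 2700 mL / 400 mL = 6.75.
casitone: 7.24 g × (2700 mL / 400 mL) = 48.87 g
maltose: 4.56 g × (2700 mL / 400 mL) = 30.78 g
dipotassium phosphate: 4.13 g × (2700 mL / 400 mL) = 27.88 g
thiamine hydrochloride: 4.89 mg × (2700 mL / 400 mL) = 33.01 mg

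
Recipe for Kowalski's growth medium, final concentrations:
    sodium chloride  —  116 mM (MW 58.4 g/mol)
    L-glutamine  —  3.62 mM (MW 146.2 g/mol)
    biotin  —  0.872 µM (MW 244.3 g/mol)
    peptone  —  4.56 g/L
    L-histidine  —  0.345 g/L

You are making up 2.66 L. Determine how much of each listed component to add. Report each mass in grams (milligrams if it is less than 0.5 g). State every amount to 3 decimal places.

sodium chloride 18.020 g; L-glutamine 1.408 g; biotin 0.567 mg; peptone 12.130 g; L-histidine 0.918 g

Scale factor relative to 1 L: 2.66.
sodium chloride: 116 mmol/L × 58.4 g/mol × 2.66 L ÷ 1000 = 18.020 g
L-glutamine: 3.62 mmol/L × 146.2 g/mol × 2.66 L ÷ 1000 = 1.408 g
biotin: 0.872 µmol/L × 244.3 g/mol × 2.66 L ÷ 1000 = 0.567 mg
peptone: 4.56 g/L × 2.66 L = 12.130 g
L-histidine: 0.345 g/L × 2.66 L = 0.918 g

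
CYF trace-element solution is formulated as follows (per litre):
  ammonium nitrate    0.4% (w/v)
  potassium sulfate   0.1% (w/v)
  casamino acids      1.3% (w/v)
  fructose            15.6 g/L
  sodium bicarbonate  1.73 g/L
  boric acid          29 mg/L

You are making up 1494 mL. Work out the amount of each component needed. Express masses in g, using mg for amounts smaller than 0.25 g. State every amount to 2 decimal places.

ammonium nitrate 5.98 g; potassium sulfate 1.49 g; casamino acids 19.42 g; fructose 23.31 g; sodium bicarbonate 2.58 g; boric acid 43.33 mg

Working volume: 1494 mL = 1.494 L.
ammonium nitrate: 0.4% w/v = 4 g/L → 4 × 1.494 L = 5.98 g
potassium sulfate: 0.1 g per 100 mL × 1494 mL ÷ 100 = 1.49 g
casamino acids: 1.3% w/v = 13 g/L → 13 × 1.494 L = 19.42 g
fructose: 15.6 g/L × 1.494 L = 23.31 g
sodium bicarbonate: 1.73 g/L × 1.494 L = 2.58 g
boric acid: 29 mg/L × 1.494 L = 43.33 mg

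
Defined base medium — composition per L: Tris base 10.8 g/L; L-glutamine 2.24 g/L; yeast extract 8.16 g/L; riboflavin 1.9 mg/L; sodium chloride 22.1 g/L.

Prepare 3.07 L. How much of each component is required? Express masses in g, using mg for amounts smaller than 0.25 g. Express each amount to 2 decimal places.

Scale factor relative to 1 L: 3.07.
Tris base: 10.8 g/L × 3.07 L = 33.16 g
L-glutamine: 2.24 g/L × 3.07 L = 6.88 g
yeast extract: 8.16 g/L × 3.07 L = 25.05 g
riboflavin: 1.9 mg/L × 3.07 L = 5.83 mg
sodium chloride: 22.1 g/L × 3.07 L = 67.85 g

Tris base 33.16 g; L-glutamine 6.88 g; yeast extract 25.05 g; riboflavin 5.83 mg; sodium chloride 67.85 g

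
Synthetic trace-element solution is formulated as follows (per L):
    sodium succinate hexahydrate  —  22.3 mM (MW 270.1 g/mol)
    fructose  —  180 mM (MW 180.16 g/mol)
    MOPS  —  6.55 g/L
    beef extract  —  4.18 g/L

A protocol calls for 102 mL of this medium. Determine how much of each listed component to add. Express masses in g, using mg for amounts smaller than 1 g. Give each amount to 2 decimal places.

Scale factor relative to 1 L: 0.102.
sodium succinate hexahydrate: 22.3 mmol/L × 270.1 mg/mmol × 0.102 L = 614.37 mg
fructose: 180 mmol/L × 180.16 g/mol × 0.102 L ÷ 1000 = 3.31 g
MOPS: 6.55 g/L × 0.102 L = 0.6681 g = 668.10 mg
beef extract: 4.18 g/L × 0.102 L = 0.42636 g = 426.36 mg

sodium succinate hexahydrate 614.37 mg; fructose 3.31 g; MOPS 668.10 mg; beef extract 426.36 mg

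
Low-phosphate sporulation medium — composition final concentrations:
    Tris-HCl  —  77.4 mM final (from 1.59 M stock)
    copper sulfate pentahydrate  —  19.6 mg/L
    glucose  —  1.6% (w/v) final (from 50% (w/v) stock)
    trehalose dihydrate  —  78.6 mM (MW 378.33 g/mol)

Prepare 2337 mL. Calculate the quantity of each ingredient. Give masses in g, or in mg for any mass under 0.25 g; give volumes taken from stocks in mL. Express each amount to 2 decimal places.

Tris-HCl 113.76 mL; copper sulfate pentahydrate 45.81 mg; glucose 74.78 mL; trehalose dihydrate 69.49 g

Target volume = 2337 mL = 2.337 L.
Tris-HCl: C1V1 = C2V2 → 77.4 mM × 2337 mL ÷ 1590 mM = 113.76 mL
copper sulfate pentahydrate: 19.6 mg/L × 2.337 L = 45.81 mg
glucose: C1V1 = C2V2 → 1.6% ÷ 50% × 2337 mL = 74.78 mL
trehalose dihydrate: 78.6 mmol/L × 378.33 g/mol × 2.337 L ÷ 1000 = 69.49 g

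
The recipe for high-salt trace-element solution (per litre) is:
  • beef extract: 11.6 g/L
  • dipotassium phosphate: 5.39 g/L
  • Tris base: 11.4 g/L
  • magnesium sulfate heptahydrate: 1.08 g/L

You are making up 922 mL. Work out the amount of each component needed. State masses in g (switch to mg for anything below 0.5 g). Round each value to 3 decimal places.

beef extract 10.695 g; dipotassium phosphate 4.970 g; Tris base 10.511 g; magnesium sulfate heptahydrate 0.996 g

Working volume: 922 mL = 0.922 L.
beef extract: 11.6 g/L × 0.922 L = 10.695 g
dipotassium phosphate: 5.39 g/L × 0.922 L = 4.970 g
Tris base: 11.4 g/L × 0.922 L = 10.511 g
magnesium sulfate heptahydrate: 1.08 g/L × 0.922 L = 0.996 g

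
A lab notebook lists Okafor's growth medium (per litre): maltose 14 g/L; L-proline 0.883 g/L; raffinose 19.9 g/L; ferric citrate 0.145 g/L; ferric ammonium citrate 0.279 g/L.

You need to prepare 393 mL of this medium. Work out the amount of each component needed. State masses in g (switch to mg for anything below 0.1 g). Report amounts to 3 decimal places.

maltose 5.502 g; L-proline 0.347 g; raffinose 7.821 g; ferric citrate 56.985 mg; ferric ammonium citrate 0.110 g

Target volume = 393 mL = 0.393 L.
maltose: 14 g/L × 0.393 L = 5.502 g
L-proline: 0.883 g/L × 0.393 L = 0.347 g
raffinose: 19.9 g/L × 0.393 L = 7.821 g
ferric citrate: 0.145 g/L × 0.393 L = 0.056985 g = 56.985 mg
ferric ammonium citrate: 0.279 g/L × 0.393 L = 0.110 g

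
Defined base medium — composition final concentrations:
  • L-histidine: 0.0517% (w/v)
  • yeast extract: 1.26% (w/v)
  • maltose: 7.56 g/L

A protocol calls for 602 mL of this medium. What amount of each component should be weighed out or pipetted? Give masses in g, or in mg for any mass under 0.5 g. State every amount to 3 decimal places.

L-histidine 311.234 mg; yeast extract 7.585 g; maltose 4.551 g

Working volume: 602 mL = 0.602 L.
L-histidine: 0.0517 g per 100 mL × 602 mL ÷ 100 = 0.311234 g = 311.234 mg
yeast extract: 1.26% w/v = 12.6 g/L → 12.6 × 0.602 L = 7.585 g
maltose: 7.56 g/L × 0.602 L = 4.551 g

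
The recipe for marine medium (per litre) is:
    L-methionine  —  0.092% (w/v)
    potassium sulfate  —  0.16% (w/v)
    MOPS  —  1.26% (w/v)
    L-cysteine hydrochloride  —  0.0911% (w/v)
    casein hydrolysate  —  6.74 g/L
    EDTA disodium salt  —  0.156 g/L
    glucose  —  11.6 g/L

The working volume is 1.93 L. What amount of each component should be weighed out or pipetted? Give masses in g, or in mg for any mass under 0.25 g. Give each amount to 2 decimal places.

L-methionine 1.78 g; potassium sulfate 3.09 g; MOPS 24.32 g; L-cysteine hydrochloride 1.76 g; casein hydrolysate 13.01 g; EDTA disodium salt 0.30 g; glucose 22.39 g

Scale factor relative to 1 L: 1.93.
L-methionine: 0.092 g per 100 mL × 1930 mL ÷ 100 = 1.78 g
potassium sulfate: 0.16 g per 100 mL × 1930 mL ÷ 100 = 3.09 g
MOPS: 1.26% w/v = 12.6 g/L → 12.6 × 1.93 L = 24.32 g
L-cysteine hydrochloride: 0.0911% w/v = 0.911 g/L → 0.911 × 1.93 L = 1.76 g
casein hydrolysate: 6.74 g/L × 1.93 L = 13.01 g
EDTA disodium salt: 0.156 g/L × 1.93 L = 0.30 g
glucose: 11.6 g/L × 1.93 L = 22.39 g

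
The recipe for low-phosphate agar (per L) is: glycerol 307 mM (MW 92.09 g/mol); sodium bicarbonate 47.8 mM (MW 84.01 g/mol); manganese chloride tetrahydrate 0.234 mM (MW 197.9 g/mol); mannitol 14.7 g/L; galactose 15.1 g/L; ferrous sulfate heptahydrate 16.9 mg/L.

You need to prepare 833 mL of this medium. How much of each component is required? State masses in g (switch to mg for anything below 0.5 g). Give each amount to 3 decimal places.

Scale factor relative to 1 L: 0.833.
glycerol: 307 mmol/L × 92.09 g/mol × 0.833 L ÷ 1000 = 23.550 g
sodium bicarbonate: 47.8 mmol/L × 84.01 g/mol × 0.833 L ÷ 1000 = 3.345 g
manganese chloride tetrahydrate: 0.234 mmol/L × 197.9 mg/mmol × 0.833 L = 38.575 mg
mannitol: 14.7 g/L × 0.833 L = 12.245 g
galactose: 15.1 g/L × 0.833 L = 12.578 g
ferrous sulfate heptahydrate: 16.9 mg/L × 0.833 L = 14.078 mg

glycerol 23.550 g; sodium bicarbonate 3.345 g; manganese chloride tetrahydrate 38.575 mg; mannitol 12.245 g; galactose 12.578 g; ferrous sulfate heptahydrate 14.078 mg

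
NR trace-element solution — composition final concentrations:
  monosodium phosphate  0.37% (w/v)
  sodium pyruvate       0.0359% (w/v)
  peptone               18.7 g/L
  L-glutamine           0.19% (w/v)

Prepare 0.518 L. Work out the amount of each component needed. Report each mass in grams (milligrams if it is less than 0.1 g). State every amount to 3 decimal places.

monosodium phosphate 1.917 g; sodium pyruvate 0.186 g; peptone 9.687 g; L-glutamine 0.984 g

Scale factor relative to 1 L: 0.518.
monosodium phosphate: 0.37 g per 100 mL × 518 mL ÷ 100 = 1.917 g
sodium pyruvate: 0.0359% w/v = 0.359 g/L → 0.359 × 0.518 L = 0.186 g
peptone: 18.7 g/L × 0.518 L = 9.687 g
L-glutamine: 0.19 g per 100 mL × 518 mL ÷ 100 = 0.984 g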